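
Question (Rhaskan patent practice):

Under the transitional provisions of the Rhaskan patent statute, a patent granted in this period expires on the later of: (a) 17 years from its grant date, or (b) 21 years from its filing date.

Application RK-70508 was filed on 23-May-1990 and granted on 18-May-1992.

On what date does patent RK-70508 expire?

(a) grant + 17 years → 18 May 2009.
(b) filing + 21 years → 23 May 2011.
Later of the two: 23 May 2011.

2011-05-23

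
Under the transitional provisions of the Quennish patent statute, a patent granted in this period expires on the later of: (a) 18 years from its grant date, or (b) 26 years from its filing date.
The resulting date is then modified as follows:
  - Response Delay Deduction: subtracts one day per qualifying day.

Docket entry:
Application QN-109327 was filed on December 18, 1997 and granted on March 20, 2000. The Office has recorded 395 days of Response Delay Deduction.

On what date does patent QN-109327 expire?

(a) grant + 18 years → 20 March 2018.
(b) filing + 26 years → 18 December 2023.
Later of the two: 18 December 2023.
Response Delay Deduction: −395 days → 18 November 2022.

November 18, 2022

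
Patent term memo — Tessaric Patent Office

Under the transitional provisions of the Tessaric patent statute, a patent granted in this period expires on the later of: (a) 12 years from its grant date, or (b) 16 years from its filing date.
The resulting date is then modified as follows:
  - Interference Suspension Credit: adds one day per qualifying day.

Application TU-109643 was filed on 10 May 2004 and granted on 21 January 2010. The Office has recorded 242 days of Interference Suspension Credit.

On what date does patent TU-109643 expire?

(a) grant + 12 years → 21 January 2022.
(b) filing + 16 years → 10 May 2020.
Later of the two: 21 January 2022.
Interference Suspension Credit: +242 days → 20 September 2022.

September 20, 2022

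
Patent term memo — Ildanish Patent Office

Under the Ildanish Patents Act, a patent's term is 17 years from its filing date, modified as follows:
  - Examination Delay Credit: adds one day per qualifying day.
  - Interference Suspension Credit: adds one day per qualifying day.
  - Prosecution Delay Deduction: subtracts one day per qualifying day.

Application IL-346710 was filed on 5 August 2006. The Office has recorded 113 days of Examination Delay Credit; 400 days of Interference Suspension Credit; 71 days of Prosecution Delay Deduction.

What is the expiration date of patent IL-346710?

2024-10-20

Base term: filing date + 17 years → 5 August 2023.
Examination Delay Credit: +113 days → 26 November 2023.
Interference Suspension Credit: +400 days → 30 December 2024.
Prosecution Delay Deduction: −71 days → 20 October 2024.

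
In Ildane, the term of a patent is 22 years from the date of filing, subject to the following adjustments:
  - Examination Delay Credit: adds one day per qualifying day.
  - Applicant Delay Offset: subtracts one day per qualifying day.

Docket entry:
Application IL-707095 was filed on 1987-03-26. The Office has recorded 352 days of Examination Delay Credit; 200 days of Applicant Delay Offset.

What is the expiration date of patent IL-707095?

Base term: filing date + 22 years → 26 March 2009.
Examination Delay Credit: +352 days → 13 March 2010.
Applicant Delay Offset: −200 days → 25 August 2009.

August 25, 2009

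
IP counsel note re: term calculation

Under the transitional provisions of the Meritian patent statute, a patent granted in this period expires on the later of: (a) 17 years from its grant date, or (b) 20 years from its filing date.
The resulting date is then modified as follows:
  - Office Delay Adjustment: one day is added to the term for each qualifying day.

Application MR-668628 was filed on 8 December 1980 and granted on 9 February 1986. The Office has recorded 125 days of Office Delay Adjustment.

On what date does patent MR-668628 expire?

(a) grant + 17 years → 9 February 2003.
(b) filing + 20 years → 8 December 2000.
Later of the two: 9 February 2003.
Office Delay Adjustment: +125 days → 14 June 2003.

2003-06-14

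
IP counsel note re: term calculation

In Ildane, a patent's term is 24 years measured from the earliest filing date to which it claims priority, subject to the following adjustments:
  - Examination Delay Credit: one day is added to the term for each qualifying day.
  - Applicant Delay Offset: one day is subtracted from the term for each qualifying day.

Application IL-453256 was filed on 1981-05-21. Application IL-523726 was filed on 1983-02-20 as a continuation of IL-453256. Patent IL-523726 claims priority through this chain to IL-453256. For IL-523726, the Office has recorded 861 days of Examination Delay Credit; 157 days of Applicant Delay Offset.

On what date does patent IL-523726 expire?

Earliest priority filing: 21 May 1981.
Base term: 21 May 1981 + 24 years → 21 May 2005.
Examination Delay Credit: +861 days → 29 September 2007.
Applicant Delay Offset: −157 days → 25 April 2007.

April 25, 2007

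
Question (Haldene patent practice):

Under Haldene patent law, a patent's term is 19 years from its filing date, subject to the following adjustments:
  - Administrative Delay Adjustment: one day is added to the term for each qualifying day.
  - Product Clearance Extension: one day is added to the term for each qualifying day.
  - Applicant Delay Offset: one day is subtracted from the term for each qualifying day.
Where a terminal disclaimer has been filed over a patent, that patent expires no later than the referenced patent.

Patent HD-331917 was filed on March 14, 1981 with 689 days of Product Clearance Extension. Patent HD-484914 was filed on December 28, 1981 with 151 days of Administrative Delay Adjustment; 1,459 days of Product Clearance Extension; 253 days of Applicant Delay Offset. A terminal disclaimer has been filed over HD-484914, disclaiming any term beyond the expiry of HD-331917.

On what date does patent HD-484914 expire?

Natural term of HD-484914:
  Base: filing + 19 years → 28 December 2000.
  Administrative Delay Adjustment: +151 days → 28 May 2001.
  Product Clearance Extension: +1459 days → 26 May 2005.
  Applicant Delay Offset: −253 days → 15 September 2004.
Expiry of referenced patent HD-331917:
  Base: filing + 19 years → 14 March 2000.
  Product Clearance Extension: +689 days → 1 February 2002.
Terminal disclaimer: HD-484914 expires on the earlier of 15 September 2004 and 1 February 2002.

February 1, 2002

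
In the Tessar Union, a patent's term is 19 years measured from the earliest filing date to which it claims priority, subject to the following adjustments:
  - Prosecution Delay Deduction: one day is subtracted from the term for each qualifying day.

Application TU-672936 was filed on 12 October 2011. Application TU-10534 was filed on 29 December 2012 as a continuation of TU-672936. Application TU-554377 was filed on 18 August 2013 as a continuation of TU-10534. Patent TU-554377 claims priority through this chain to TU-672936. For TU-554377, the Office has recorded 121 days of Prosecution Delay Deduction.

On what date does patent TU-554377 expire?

2030-06-13

Earliest priority filing: 12 October 2011.
Base term: 12 October 2011 + 19 years → 12 October 2030.
Prosecution Delay Deduction: −121 days → 13 June 2030.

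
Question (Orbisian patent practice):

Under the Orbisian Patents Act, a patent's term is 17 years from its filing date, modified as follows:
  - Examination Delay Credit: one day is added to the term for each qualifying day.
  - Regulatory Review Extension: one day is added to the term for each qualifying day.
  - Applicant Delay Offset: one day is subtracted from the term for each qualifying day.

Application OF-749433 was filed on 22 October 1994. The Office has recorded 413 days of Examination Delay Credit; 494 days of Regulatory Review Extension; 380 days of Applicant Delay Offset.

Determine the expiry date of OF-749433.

2013-04-01

Base term: filing date + 17 years → 22 October 2011.
Examination Delay Credit: +413 days → 8 December 2012.
Regulatory Review Extension: +494 days → 16 April 2014.
Applicant Delay Offset: −380 days → 1 April 2013.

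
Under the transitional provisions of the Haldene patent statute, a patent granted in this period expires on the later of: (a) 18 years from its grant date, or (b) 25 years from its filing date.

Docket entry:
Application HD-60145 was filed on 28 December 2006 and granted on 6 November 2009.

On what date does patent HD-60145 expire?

December 28, 2031

(a) grant + 18 years → 6 November 2027.
(b) filing + 25 years → 28 December 2031.
Later of the two: 28 December 2031.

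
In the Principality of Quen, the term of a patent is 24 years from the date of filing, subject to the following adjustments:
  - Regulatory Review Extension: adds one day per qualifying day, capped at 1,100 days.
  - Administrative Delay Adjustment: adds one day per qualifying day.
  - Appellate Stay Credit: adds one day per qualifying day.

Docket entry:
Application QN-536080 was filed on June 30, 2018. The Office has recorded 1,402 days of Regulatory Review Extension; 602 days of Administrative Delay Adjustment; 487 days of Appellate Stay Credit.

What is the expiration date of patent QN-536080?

Base term: filing date + 24 years → 30 June 2042.
Regulatory Review Extension: 1402 days claimed exceeds the 1100-day cap, so +1100 days → 4 July 2045.
Administrative Delay Adjustment: +602 days → 26 February 2047.
Appellate Stay Credit: +487 days → 27 June 2048.

2048-06-27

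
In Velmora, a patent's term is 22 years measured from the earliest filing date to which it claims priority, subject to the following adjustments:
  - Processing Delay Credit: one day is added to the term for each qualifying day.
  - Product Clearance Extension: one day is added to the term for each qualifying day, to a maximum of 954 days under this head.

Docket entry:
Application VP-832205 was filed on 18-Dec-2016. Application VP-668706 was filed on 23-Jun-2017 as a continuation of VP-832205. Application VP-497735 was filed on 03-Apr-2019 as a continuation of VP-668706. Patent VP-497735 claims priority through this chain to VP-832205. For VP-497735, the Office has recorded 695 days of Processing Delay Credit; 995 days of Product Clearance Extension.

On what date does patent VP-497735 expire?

Earliest priority filing: 18 December 2016.
Base term: 18 December 2016 + 22 years → 18 December 2038.
Processing Delay Credit: +695 days → 12 November 2040.
Product Clearance Extension: 995 days claimed exceeds the 954-day cap, so +954 days → 24 June 2043.

2043-06-24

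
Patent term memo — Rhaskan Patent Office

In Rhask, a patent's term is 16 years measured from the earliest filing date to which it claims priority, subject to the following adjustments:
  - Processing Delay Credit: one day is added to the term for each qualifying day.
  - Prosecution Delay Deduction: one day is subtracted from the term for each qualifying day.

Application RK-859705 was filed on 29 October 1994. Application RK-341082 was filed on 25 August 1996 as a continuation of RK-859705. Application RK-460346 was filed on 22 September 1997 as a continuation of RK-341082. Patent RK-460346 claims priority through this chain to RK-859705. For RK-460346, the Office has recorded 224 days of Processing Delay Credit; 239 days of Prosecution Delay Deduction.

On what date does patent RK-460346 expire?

Earliest priority filing: 29 October 1994.
Base term: 29 October 1994 + 16 years → 29 October 2010.
Processing Delay Credit: +224 days → 10 June 2011.
Prosecution Delay Deduction: −239 days → 14 October 2010.

2010-10-14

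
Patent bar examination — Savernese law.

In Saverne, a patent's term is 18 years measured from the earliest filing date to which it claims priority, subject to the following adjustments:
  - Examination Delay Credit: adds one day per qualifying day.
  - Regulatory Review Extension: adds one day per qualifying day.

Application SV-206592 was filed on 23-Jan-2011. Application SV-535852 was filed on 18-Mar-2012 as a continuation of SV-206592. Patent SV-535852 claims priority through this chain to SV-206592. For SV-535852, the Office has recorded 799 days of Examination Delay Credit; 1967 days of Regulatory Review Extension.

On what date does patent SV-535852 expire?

August 20, 2036

Earliest priority filing: 23 January 2011.
Base term: 23 January 2011 + 18 years → 23 January 2029.
Examination Delay Credit: +799 days → 2 April 2031.
Regulatory Review Extension: +1967 days → 20 August 2036.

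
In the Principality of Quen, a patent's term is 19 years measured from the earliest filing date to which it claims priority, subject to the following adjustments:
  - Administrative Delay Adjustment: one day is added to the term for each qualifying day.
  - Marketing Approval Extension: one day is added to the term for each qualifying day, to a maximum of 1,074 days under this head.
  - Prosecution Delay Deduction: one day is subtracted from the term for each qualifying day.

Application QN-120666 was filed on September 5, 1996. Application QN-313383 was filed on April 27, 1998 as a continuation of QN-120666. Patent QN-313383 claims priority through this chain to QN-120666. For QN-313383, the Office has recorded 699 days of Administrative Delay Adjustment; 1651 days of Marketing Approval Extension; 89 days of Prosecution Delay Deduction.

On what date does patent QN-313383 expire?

Earliest priority filing: 5 September 1996.
Base term: 5 September 1996 + 19 years → 5 September 2015.
Administrative Delay Adjustment: +699 days → 4 August 2017.
Marketing Approval Extension: 1651 days claimed exceeds the 1074-day cap, so +1074 days → 13 July 2020.
Prosecution Delay Deduction: −89 days → 15 April 2020.

April 15, 2020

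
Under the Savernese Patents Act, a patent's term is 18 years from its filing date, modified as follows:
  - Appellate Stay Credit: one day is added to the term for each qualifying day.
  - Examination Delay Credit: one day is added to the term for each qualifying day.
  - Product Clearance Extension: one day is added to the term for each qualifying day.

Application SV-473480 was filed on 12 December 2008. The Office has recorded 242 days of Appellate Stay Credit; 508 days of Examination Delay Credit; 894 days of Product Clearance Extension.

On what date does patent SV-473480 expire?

Base term: filing date + 18 years → 12 December 2026.
Appellate Stay Credit: +242 days → 11 August 2027.
Examination Delay Credit: +508 days → 31 December 2028.
Product Clearance Extension: +894 days → 13 June 2031.

2031-06-13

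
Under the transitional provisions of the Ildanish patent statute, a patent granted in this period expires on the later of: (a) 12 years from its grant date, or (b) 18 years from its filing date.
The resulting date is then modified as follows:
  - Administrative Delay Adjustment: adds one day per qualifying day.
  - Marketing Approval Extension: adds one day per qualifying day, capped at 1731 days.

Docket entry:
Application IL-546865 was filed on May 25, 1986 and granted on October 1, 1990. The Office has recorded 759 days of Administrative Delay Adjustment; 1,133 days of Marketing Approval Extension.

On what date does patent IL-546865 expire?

(a) grant + 12 years → 1 October 2002.
(b) filing + 18 years → 25 May 2004.
Later of the two: 25 May 2004.
Administrative Delay Adjustment: +759 days → 23 June 2006.
Marketing Approval Extension: 1133 days (within the 1731-day cap) → +1133 days → 30 July 2009.

2009-07-30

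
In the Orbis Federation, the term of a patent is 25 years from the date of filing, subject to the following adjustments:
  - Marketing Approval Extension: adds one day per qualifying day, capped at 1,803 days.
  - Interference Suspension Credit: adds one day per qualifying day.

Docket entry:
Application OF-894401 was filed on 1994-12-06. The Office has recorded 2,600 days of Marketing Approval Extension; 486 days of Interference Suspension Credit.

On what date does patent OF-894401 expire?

2026-03-13

Base term: filing date + 25 years → 6 December 2019.
Marketing Approval Extension: 2600 days claimed exceeds the 1803-day cap, so +1803 days → 12 November 2024.
Interference Suspension Credit: +486 days → 13 March 2026.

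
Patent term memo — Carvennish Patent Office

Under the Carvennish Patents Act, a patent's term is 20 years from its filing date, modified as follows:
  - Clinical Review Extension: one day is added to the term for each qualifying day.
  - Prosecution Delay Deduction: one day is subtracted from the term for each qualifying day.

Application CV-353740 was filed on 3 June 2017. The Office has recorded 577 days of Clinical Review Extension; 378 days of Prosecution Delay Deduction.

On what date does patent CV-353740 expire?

Base term: filing date + 20 years → 3 June 2037.
Clinical Review Extension: +577 days → 1 January 2039.
Prosecution Delay Deduction: −378 days → 19 December 2037.

2037-12-19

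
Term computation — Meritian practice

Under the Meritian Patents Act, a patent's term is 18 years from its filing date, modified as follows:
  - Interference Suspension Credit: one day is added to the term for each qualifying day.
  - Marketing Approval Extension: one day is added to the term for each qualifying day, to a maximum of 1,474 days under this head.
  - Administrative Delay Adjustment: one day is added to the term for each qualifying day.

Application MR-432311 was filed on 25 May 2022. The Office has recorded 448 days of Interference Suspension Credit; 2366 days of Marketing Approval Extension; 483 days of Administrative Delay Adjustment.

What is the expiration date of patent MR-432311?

December 25, 2046

Base term: filing date + 18 years → 25 May 2040.
Interference Suspension Credit: +448 days → 16 August 2041.
Marketing Approval Extension: 2366 days claimed exceeds the 1474-day cap, so +1474 days → 29 August 2045.
Administrative Delay Adjustment: +483 days → 25 December 2046.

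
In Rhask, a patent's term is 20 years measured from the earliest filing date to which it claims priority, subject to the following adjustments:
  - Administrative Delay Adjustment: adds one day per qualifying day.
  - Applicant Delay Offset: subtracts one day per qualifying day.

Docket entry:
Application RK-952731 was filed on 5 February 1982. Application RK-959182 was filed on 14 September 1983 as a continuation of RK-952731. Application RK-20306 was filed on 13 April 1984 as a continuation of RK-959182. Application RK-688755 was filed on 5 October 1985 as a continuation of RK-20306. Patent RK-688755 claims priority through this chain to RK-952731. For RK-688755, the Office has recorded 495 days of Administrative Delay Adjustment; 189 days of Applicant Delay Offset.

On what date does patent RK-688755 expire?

Earliest priority filing: 5 February 1982.
Base term: 5 February 1982 + 20 years → 5 February 2002.
Administrative Delay Adjustment: +495 days → 15 June 2003.
Applicant Delay Offset: −189 days → 8 December 2002.

December 8, 2002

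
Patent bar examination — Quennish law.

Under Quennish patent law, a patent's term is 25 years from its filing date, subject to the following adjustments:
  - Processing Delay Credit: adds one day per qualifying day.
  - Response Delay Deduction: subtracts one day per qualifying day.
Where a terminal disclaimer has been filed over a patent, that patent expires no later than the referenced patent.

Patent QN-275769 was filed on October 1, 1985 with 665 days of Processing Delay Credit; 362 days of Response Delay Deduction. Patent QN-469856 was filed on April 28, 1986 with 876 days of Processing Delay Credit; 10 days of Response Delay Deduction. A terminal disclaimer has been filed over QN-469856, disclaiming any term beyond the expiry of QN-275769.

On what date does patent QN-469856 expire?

Natural term of QN-469856:
  Base: filing + 25 years → 28 April 2011.
  Processing Delay Credit: +876 days → 20 September 2013.
  Response Delay Deduction: −10 days → 10 September 2013.
Expiry of referenced patent QN-275769:
  Base: filing + 25 years → 1 October 2010.
  Processing Delay Credit: +665 days → 27 July 2012.
  Response Delay Deduction: −362 days → 31 July 2011.
Terminal disclaimer: QN-469856 expires on the earlier of 10 September 2013 and 31 July 2011.

2011-07-31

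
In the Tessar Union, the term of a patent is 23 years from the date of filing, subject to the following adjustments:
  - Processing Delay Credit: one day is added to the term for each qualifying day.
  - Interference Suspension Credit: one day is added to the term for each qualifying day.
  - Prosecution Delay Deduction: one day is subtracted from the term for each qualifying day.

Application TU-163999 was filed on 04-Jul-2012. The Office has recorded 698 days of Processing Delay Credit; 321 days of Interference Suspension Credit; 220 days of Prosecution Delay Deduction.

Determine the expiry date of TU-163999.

September 10, 2037

Base term: filing date + 23 years → 4 July 2035.
Processing Delay Credit: +698 days → 1 June 2037.
Interference Suspension Credit: +321 days → 18 April 2038.
Prosecution Delay Deduction: −220 days → 10 September 2037.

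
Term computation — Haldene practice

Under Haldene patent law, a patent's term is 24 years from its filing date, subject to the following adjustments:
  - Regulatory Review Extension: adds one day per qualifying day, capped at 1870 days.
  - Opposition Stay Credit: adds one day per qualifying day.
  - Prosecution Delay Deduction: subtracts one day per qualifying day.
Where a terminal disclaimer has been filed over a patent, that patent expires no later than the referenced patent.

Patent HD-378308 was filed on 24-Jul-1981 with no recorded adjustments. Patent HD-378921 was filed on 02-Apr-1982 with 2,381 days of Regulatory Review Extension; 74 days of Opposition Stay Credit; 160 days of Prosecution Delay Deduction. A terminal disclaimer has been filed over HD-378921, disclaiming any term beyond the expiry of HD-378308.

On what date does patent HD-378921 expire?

Natural term of HD-378921:
  Base: filing + 24 years → 2 April 2006.
  Regulatory Review Extension: 2381 days claimed exceeds the 1870-day cap, so +1870 days → 16 May 2011.
  Opposition Stay Credit: +74 days → 29 July 2011.
  Prosecution Delay Deduction: −160 days → 19 February 2011.
Expiry of referenced patent HD-378308:
  Base: filing + 24 years → 24 July 2005.
Terminal disclaimer: HD-378921 expires on the earlier of 19 February 2011 and 24 July 2005.

2005-07-24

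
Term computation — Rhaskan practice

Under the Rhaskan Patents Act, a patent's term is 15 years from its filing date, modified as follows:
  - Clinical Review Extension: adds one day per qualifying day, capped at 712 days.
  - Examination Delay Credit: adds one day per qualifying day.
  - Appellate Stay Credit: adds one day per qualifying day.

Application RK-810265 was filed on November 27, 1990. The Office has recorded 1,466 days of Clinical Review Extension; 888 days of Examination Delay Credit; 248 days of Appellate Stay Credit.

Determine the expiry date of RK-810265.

December 19, 2010

Base term: filing date + 15 years → 27 November 2005.
Clinical Review Extension: 1466 days claimed exceeds the 712-day cap, so +712 days → 9 November 2007.
Examination Delay Credit: +888 days → 15 April 2010.
Appellate Stay Credit: +248 days → 19 December 2010.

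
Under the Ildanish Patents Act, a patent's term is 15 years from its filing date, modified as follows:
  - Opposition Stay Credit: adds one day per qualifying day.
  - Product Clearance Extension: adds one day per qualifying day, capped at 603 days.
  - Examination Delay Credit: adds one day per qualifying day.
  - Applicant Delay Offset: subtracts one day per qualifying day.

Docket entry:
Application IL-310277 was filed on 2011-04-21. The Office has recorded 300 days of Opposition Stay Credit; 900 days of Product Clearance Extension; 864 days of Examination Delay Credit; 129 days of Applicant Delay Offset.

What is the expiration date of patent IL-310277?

Base term: filing date + 15 years → 21 April 2026.
Opposition Stay Credit: +300 days → 15 February 2027.
Product Clearance Extension: 900 days claimed exceeds the 603-day cap, so +603 days → 10 October 2028.
Examination Delay Credit: +864 days → 21 February 2031.
Applicant Delay Offset: −129 days → 15 October 2030.

October 15, 2030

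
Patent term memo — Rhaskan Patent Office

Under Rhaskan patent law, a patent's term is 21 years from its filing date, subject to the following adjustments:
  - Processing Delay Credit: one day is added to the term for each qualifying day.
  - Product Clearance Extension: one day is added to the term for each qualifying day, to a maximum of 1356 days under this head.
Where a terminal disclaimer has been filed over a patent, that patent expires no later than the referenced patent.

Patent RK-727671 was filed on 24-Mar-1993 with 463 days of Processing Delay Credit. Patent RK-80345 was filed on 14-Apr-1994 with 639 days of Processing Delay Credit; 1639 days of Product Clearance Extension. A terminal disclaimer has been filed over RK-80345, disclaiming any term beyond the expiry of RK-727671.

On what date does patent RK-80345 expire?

Natural term of RK-80345:
  Base: filing + 21 years → 14 April 2015.
  Processing Delay Credit: +639 days → 12 January 2017.
  Product Clearance Extension: 1639 days claimed exceeds the 1356-day cap, so +1356 days → 29 September 2020.
Expiry of referenced patent RK-727671:
  Base: filing + 21 years → 24 March 2014.
  Processing Delay Credit: +463 days → 30 June 2015.
Terminal disclaimer: RK-80345 expires on the earlier of 29 September 2020 and 30 June 2015.

2015-06-30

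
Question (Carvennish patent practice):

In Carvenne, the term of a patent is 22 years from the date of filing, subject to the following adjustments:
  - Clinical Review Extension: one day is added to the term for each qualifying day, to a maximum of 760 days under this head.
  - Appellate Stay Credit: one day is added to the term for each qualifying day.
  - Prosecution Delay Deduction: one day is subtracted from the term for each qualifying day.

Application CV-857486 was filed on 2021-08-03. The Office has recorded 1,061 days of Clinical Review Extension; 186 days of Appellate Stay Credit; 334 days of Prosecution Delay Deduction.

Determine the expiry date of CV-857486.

Base term: filing date + 22 years → 3 August 2043.
Clinical Review Extension: 1061 days claimed exceeds the 760-day cap, so +760 days → 1 September 2045.
Appellate Stay Credit: +186 days → 6 March 2046.
Prosecution Delay Deduction: −334 days → 6 April 2045.

2045-04-06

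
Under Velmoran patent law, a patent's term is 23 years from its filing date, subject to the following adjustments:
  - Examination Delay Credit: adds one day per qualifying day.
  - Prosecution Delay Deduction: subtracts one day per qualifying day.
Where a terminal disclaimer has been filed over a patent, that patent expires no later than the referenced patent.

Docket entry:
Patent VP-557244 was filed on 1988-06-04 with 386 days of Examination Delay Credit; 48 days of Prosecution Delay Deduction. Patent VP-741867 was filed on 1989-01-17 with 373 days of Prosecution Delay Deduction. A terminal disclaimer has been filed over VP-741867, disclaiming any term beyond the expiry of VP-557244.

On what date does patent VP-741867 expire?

Natural term of VP-741867:
  Base: filing + 23 years → 17 January 2012.
  Prosecution Delay Deduction: −373 days → 9 January 2011.
Expiry of referenced patent VP-557244:
  Base: filing + 23 years → 4 June 2011.
  Examination Delay Credit: +386 days → 24 June 2012.
  Prosecution Delay Deduction: −48 days → 7 May 2012.
Terminal disclaimer: VP-741867 expires on the earlier of 9 January 2011 and 7 May 2012.

2011-01-09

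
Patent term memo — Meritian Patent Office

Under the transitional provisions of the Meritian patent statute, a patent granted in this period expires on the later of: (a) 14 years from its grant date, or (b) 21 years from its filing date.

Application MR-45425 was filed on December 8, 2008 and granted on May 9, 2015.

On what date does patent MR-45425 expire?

(a) grant + 14 years → 9 May 2029.
(b) filing + 21 years → 8 December 2029.
Later of the two: 8 December 2029.

December 8, 2029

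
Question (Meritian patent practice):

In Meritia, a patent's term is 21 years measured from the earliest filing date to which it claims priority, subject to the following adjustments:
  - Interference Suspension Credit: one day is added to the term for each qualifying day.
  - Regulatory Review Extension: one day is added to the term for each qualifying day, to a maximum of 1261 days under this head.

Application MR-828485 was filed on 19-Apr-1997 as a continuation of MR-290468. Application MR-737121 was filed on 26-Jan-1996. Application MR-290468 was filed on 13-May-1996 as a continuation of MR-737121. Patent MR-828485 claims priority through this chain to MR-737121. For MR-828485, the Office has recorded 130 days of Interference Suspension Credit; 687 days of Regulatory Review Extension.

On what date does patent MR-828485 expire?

Earliest priority filing: 26 January 1996.
Base term: 26 January 1996 + 21 years → 26 January 2017.
Interference Suspension Credit: +130 days → 5 June 2017.
Regulatory Review Extension: 687 days (within the 1261-day cap) → +687 days → 23 April 2019.

2019-04-23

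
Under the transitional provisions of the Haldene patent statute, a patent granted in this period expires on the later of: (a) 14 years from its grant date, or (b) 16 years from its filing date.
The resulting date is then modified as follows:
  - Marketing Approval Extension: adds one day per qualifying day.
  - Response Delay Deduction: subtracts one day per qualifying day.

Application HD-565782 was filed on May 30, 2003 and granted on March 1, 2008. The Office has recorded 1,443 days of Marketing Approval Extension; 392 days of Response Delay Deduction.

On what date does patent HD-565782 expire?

January 15, 2025

(a) grant + 14 years → 1 March 2022.
(b) filing + 16 years → 30 May 2019.
Later of the two: 1 March 2022.
Marketing Approval Extension: +1443 days → 11 February 2026.
Response Delay Deduction: −392 days → 15 January 2025.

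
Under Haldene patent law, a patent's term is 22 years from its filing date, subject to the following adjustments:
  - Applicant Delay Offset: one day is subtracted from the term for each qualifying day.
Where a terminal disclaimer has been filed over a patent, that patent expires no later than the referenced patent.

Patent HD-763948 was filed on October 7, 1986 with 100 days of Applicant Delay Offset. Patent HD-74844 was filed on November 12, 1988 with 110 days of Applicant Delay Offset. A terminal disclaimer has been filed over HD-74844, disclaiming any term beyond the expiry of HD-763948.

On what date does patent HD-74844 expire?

June 29, 2008

Natural term of HD-74844:
  Base: filing + 22 years → 12 November 2010.
  Applicant Delay Offset: −110 days → 25 July 2010.
Expiry of referenced patent HD-763948:
  Base: filing + 22 years → 7 October 2008.
  Applicant Delay Offset: −100 days → 29 June 2008.
Terminal disclaimer: HD-74844 expires on the earlier of 25 July 2010 and 29 June 2008.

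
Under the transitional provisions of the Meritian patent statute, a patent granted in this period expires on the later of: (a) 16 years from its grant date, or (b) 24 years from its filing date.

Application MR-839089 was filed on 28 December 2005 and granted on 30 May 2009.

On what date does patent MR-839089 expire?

(a) grant + 16 years → 30 May 2025.
(b) filing + 24 years → 28 December 2029.
Later of the two: 28 December 2029.

December 28, 2029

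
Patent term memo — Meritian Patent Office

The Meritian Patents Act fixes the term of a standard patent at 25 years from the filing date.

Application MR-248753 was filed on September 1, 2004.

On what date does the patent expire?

September 1, 2029

Filing date + 25 years → 1 September 2029.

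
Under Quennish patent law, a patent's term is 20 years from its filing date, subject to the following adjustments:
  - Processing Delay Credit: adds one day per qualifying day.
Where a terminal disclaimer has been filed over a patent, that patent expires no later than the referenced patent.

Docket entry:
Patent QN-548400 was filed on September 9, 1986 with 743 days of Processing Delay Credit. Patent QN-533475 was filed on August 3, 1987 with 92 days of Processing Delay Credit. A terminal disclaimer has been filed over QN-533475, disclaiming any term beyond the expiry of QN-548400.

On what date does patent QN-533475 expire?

Natural term of QN-533475:
  Base: filing + 20 years → 3 August 2007.
  Processing Delay Credit: +92 days → 3 November 2007.
Expiry of referenced patent QN-548400:
  Base: filing + 20 years → 9 September 2006.
  Processing Delay Credit: +743 days → 21 September 2008.
Terminal disclaimer: QN-533475 expires on the earlier of 3 November 2007 and 21 September 2008.

2007-11-03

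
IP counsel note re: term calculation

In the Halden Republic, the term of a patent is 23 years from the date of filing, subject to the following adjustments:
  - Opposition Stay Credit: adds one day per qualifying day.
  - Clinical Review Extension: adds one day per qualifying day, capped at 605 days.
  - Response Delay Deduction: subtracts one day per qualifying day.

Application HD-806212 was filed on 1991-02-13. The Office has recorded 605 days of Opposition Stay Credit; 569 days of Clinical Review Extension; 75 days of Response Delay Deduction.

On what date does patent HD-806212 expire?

February 16, 2017

Base term: filing date + 23 years → 13 February 2014.
Opposition Stay Credit: +605 days → 11 October 2015.
Clinical Review Extension: 569 days (within the 605-day cap) → +569 days → 2 May 2017.
Response Delay Deduction: −75 days → 16 February 2017.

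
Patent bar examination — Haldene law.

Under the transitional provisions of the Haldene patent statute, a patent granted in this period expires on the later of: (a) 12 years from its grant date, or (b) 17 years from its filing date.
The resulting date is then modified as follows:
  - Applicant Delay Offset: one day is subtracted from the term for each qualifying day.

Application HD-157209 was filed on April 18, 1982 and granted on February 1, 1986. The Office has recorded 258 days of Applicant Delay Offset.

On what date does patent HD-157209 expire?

1998-08-03

(a) grant + 12 years → 1 February 1998.
(b) filing + 17 years → 18 April 1999.
Later of the two: 18 April 1999.
Applicant Delay Offset: −258 days → 3 August 1998.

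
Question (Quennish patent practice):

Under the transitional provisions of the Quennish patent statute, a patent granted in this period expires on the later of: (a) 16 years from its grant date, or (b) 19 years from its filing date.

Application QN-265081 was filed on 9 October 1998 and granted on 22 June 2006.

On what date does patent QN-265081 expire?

(a) grant + 16 years → 22 June 2022.
(b) filing + 19 years → 9 October 2017.
Later of the two: 22 June 2022.

2022-06-22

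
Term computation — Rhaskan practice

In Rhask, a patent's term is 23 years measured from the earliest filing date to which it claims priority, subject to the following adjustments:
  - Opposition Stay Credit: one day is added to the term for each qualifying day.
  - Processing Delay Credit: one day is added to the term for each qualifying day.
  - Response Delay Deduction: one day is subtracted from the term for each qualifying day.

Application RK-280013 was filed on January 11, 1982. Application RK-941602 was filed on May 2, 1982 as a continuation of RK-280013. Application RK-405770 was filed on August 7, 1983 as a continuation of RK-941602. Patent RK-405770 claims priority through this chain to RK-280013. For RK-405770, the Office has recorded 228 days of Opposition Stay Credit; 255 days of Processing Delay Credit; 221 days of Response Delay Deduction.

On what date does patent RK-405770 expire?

2005-09-30

Earliest priority filing: 11 January 1982.
Base term: 11 January 1982 + 23 years → 11 January 2005.
Opposition Stay Credit: +228 days → 27 August 2005.
Processing Delay Credit: +255 days → 9 May 2006.
Response Delay Deduction: −221 days → 30 September 2005.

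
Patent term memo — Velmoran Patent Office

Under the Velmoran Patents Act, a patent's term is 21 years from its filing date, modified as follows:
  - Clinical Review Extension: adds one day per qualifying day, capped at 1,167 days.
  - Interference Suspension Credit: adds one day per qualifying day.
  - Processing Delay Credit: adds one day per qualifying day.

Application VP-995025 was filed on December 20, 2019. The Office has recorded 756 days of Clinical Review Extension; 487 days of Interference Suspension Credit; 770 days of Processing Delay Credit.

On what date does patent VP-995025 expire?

Base term: filing date + 21 years → 20 December 2040.
Clinical Review Extension: 756 days (within the 1167-day cap) → +756 days → 15 January 2043.
Interference Suspension Credit: +487 days → 16 May 2044.
Processing Delay Credit: +770 days → 25 June 2046.

June 25, 2046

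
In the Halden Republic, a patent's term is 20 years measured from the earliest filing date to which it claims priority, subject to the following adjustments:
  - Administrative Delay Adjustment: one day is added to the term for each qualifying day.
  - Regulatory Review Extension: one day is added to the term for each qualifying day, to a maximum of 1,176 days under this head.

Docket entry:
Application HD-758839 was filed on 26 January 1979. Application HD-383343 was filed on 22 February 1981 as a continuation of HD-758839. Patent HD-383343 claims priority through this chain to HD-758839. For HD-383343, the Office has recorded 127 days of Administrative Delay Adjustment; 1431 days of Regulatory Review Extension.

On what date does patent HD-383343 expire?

Earliest priority filing: 26 January 1979.
Base term: 26 January 1979 + 20 years → 26 January 1999.
Administrative Delay Adjustment: +127 days → 2 June 1999.
Regulatory Review Extension: 1431 days claimed exceeds the 1176-day cap, so +1176 days → 21 August 2002.

2002-08-21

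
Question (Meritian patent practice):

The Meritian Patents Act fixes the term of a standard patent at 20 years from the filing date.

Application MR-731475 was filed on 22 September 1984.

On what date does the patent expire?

September 22, 2004

Filing date + 20 years → 22 September 2004.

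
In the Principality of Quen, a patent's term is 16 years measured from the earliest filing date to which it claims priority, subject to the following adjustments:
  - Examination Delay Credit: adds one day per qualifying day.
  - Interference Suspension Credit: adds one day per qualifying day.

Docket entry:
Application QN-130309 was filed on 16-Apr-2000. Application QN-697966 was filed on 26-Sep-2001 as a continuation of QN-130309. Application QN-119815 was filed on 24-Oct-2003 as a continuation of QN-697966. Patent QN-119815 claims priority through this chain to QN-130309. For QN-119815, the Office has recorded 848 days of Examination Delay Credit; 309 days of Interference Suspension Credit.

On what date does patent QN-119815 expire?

Earliest priority filing: 16 April 2000.
Base term: 16 April 2000 + 16 years → 16 April 2016.
Examination Delay Credit: +848 days → 12 August 2018.
Interference Suspension Credit: +309 days → 17 June 2019.

June 17, 2019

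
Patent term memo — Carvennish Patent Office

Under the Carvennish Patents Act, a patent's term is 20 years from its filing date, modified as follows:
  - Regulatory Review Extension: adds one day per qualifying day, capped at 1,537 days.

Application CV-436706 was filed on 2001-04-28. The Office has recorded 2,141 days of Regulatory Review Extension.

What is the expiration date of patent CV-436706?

2025-07-13

Base term: filing date + 20 years → 28 April 2021.
Regulatory Review Extension: 2141 days claimed exceeds the 1537-day cap, so +1537 days → 13 July 2025.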